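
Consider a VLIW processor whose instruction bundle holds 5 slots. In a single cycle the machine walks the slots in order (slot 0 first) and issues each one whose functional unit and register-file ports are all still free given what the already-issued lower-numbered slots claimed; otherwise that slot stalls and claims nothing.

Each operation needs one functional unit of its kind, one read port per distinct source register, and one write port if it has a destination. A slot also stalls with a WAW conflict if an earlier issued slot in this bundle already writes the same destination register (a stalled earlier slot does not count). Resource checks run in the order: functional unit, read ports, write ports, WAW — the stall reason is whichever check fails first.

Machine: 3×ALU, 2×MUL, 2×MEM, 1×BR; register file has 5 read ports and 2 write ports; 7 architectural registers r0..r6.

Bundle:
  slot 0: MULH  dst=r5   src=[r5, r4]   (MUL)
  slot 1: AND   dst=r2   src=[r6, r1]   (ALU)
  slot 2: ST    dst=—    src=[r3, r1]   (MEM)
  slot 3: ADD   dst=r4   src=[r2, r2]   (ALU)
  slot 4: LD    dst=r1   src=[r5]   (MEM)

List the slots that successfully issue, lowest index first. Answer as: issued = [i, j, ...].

issued = [0, 1]

slot 0 (MUL): ISSUE — free A3,Mu1,Ld2,B1 rp3 wp1
slot 1 (ALU): ISSUE — free A2,Mu1,Ld2,B1 rp1 wp0
slot 2 (MEM): stall RD_PORT — free A2,Mu1,Ld2,B1 rp1 wp0
slot 3 (ALU): stall WR_PORT — free A2,Mu1,Ld2,B1 rp1 wp0
slot 4 (MEM): stall WR_PORT — free A2,Mu1,Ld2,B1 rp1 wp0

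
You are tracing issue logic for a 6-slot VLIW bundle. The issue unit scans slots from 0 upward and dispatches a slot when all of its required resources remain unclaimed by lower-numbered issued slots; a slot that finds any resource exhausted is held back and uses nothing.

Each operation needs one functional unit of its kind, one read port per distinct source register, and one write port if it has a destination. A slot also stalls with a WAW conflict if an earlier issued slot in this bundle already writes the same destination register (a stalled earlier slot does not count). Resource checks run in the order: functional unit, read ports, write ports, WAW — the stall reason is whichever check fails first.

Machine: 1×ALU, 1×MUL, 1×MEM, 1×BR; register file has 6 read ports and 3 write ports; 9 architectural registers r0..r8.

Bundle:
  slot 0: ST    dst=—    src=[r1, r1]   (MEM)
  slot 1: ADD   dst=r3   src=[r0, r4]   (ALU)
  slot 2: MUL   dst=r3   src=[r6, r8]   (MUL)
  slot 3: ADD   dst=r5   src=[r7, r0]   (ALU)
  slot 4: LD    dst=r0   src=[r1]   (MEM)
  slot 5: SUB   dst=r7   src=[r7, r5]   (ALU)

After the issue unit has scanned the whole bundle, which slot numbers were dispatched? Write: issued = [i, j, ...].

[0] MEM needs rd=1 wr=0: ok; after: ALU=1 MUL=1 MEM=0 BR=1, R=5, W=3
[1] ALU needs rd=2 wr=1: ok; after: ALU=0 MUL=1 MEM=0 BR=1, R=3, W=2
[2] MUL needs rd=2 wr=1: WAW; after: ALU=0 MUL=1 MEM=0 BR=1, R=3, W=2
[3] ALU needs rd=2 wr=1: FU; after: ALU=0 MUL=1 MEM=0 BR=1, R=3, W=2
[4] MEM needs rd=1 wr=1: FU; after: ALU=0 MUL=1 MEM=0 BR=1, R=3, W=2
[5] ALU needs rd=2 wr=1: FU; after: ALU=0 MUL=1 MEM=0 BR=1, R=3, W=2

issued = [0, 1]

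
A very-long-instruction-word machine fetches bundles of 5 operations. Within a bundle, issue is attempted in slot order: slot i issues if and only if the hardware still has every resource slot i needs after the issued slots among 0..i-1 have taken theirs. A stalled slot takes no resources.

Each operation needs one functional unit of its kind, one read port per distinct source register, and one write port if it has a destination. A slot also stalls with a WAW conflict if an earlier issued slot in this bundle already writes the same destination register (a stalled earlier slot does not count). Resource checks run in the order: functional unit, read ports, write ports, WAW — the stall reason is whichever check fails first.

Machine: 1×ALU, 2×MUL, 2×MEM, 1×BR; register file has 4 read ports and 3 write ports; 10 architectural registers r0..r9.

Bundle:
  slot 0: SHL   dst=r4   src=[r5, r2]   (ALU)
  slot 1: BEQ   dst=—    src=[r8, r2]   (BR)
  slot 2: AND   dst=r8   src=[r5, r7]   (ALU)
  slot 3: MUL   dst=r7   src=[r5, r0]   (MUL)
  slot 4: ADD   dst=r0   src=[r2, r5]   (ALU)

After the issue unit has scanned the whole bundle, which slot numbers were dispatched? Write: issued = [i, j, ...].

#0 ALU src=r5,r2 dispatched  <A:0 Mu:2 Ld:2 B:1 rd:2 wr:2>
#1 BR src=r8,r2 dispatched  <A:0 Mu:2 Ld:2 B:0 rd:0 wr:2>
#2 ALU src=r5,r7 held:FU  <A:0 Mu:2 Ld:2 B:0 rd:0 wr:2>
#3 MUL src=r5,r0 held:RD_PORT  <A:0 Mu:2 Ld:2 B:0 rd:0 wr:2>
#4 ALU src=r2,r5 held:FU  <A:0 Mu:2 Ld:2 B:0 rd:0 wr:2>

issued = [0, 1]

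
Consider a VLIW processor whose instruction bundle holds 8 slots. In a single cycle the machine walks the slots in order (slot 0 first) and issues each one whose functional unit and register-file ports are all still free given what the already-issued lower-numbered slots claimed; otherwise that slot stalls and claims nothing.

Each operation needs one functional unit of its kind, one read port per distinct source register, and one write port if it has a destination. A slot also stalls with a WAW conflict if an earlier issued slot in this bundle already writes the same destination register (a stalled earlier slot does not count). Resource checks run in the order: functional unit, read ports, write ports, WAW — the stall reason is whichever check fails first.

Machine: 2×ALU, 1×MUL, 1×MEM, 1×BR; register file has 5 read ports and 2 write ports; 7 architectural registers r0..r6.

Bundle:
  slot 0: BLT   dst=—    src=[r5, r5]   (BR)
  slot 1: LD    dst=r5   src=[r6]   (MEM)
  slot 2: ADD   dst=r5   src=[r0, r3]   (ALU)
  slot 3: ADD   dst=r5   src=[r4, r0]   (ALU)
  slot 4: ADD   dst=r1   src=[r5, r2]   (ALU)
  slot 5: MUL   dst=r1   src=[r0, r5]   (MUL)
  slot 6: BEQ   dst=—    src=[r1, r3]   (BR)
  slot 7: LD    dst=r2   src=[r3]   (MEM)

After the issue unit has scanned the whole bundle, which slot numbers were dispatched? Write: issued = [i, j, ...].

issued = [0, 1, 4]

  0. BR ⇒ go  {2A/1Mu/1Ld/0B | 4r 2w}
  1. MEM→r5 ⇒ go  {2A/1Mu/0Ld/0B | 3r 1w}
  2. ALU→r5 ⇒ no(WAW)  {2A/1Mu/0Ld/0B | 3r 1w}
  3. ALU→r5 ⇒ no(WAW)  {2A/1Mu/0Ld/0B | 3r 1w}
  4. ALU→r1 ⇒ go  {1A/1Mu/0Ld/0B | 1r 0w}
  5. MUL→r1 ⇒ no(RD_PORT)  {1A/1Mu/0Ld/0B | 1r 0w}
  6. BR ⇒ no(FU)  {1A/1Mu/0Ld/0B | 1r 0w}
  7. MEM→r2 ⇒ no(FU)  {1A/1Mu/0Ld/0B | 1r 0w}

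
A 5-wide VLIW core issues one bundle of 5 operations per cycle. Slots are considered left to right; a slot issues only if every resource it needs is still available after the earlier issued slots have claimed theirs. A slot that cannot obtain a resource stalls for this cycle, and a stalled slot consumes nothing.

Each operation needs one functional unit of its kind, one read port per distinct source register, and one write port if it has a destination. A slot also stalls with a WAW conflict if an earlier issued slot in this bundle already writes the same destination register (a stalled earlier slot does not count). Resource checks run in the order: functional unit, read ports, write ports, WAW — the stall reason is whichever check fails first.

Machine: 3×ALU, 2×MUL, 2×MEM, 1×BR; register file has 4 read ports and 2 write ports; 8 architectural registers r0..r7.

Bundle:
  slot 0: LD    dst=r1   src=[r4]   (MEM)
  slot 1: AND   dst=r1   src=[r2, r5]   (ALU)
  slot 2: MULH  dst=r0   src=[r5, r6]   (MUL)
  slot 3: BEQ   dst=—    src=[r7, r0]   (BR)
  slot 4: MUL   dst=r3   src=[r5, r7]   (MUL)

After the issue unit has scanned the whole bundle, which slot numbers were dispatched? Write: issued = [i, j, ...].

issued = [0, 2]

  0. MEM→r1 ⇒ go  {3A/2Mu/1Ld/1B | 3r 1w}
  1. ALU→r1 ⇒ no(WAW)  {3A/2Mu/1Ld/1B | 3r 1w}
  2. MUL→r0 ⇒ go  {3A/1Mu/1Ld/1B | 1r 0w}
  3. BR ⇒ no(RD_PORT)  {3A/1Mu/1Ld/1B | 1r 0w}
  4. MUL→r3 ⇒ no(RD_PORT)  {3A/1Mu/1Ld/1B | 1r 0w}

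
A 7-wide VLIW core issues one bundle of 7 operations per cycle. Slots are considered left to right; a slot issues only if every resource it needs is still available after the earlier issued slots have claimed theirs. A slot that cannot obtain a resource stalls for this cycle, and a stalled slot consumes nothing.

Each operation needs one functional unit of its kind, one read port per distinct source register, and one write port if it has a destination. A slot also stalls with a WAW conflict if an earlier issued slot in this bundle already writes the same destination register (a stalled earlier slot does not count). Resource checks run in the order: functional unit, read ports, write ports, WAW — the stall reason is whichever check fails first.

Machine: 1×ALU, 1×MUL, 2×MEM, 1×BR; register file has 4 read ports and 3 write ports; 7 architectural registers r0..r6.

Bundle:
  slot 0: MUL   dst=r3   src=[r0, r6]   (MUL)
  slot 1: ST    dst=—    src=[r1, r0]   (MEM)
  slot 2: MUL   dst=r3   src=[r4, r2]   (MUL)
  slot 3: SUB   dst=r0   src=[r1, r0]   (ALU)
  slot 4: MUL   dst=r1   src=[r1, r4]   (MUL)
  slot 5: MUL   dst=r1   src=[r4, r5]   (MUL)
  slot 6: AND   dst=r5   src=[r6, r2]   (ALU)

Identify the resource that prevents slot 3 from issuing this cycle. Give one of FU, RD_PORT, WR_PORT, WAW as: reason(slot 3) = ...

slot 0 (MUL): ISSUE — free A1,Mu0,Ld2,B1 rp2 wp2
slot 1 (MEM): ISSUE — free A1,Mu0,Ld1,B1 rp0 wp2
slot 2 (MUL): stall FU — free A1,Mu0,Ld1,B1 rp0 wp2
slot 3 (ALU): stall RD_PORT — free A1,Mu0,Ld1,B1 rp0 wp2
slot 4 (MUL): stall FU — free A1,Mu0,Ld1,B1 rp0 wp2
slot 5 (MUL): stall FU — free A1,Mu0,Ld1,B1 rp0 wp2
slot 6 (ALU): stall RD_PORT — free A1,Mu0,Ld1,B1 rp0 wp2

reason(slot 3) = RD_PORT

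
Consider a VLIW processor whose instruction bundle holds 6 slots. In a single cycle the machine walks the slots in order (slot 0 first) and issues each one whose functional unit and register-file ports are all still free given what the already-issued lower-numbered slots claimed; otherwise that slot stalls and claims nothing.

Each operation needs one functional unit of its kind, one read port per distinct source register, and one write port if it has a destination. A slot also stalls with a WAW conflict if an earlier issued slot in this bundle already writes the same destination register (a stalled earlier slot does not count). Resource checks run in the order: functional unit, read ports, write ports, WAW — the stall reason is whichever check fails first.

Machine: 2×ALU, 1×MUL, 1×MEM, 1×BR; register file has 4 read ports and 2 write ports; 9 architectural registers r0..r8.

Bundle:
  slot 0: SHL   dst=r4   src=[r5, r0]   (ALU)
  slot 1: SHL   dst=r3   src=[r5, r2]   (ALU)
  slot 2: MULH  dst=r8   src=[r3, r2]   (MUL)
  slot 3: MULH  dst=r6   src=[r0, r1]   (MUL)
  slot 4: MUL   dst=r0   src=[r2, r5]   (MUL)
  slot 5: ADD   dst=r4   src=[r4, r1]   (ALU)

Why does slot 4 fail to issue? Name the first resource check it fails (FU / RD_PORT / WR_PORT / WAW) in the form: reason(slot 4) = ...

reason(slot 4) = RD_PORT

[0] ALU needs rd=2 wr=1: ok; after: ALU=1 MUL=1 MEM=1 BR=1, R=2, W=1
[1] ALU needs rd=2 wr=1: ok; after: ALU=0 MUL=1 MEM=1 BR=1, R=0, W=0
[2] MUL needs rd=2 wr=1: RD_PORT; after: ALU=0 MUL=1 MEM=1 BR=1, R=0, W=0
[3] MUL needs rd=2 wr=1: RD_PORT; after: ALU=0 MUL=1 MEM=1 BR=1, R=0, W=0
[4] MUL needs rd=2 wr=1: RD_PORT; after: ALU=0 MUL=1 MEM=1 BR=1, R=0, W=0
[5] ALU needs rd=2 wr=1: FU; after: ALU=0 MUL=1 MEM=1 BR=1, R=0, W=0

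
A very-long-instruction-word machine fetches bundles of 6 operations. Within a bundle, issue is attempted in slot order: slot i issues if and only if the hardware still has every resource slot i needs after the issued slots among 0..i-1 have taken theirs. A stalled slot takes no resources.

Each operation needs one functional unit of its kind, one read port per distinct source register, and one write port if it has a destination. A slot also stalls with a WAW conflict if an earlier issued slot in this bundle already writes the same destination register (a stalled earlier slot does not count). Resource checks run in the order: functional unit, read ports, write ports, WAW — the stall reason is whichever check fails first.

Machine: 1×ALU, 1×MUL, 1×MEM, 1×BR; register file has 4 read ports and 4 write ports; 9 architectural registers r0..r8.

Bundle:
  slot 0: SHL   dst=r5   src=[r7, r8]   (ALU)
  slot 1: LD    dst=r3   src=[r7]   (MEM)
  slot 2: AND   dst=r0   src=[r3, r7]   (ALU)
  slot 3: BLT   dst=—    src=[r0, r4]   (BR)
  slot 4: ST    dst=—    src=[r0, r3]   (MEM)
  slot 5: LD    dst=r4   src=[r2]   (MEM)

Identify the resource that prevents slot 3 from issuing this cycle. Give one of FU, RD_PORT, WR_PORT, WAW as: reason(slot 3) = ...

reason(slot 3) = RD_PORT

slot 0 (ALU): ISSUE — free A0,Mu1,Ld1,B1 rp2 wp3
slot 1 (MEM): ISSUE — free A0,Mu1,Ld0,B1 rp1 wp2
slot 2 (ALU): stall FU — free A0,Mu1,Ld0,B1 rp1 wp2
slot 3 (BR): stall RD_PORT — free A0,Mu1,Ld0,B1 rp1 wp2
slot 4 (MEM): stall FU — free A0,Mu1,Ld0,B1 rp1 wp2
slot 5 (MEM): stall FU — free A0,Mu1,Ld0,B1 rp1 wp2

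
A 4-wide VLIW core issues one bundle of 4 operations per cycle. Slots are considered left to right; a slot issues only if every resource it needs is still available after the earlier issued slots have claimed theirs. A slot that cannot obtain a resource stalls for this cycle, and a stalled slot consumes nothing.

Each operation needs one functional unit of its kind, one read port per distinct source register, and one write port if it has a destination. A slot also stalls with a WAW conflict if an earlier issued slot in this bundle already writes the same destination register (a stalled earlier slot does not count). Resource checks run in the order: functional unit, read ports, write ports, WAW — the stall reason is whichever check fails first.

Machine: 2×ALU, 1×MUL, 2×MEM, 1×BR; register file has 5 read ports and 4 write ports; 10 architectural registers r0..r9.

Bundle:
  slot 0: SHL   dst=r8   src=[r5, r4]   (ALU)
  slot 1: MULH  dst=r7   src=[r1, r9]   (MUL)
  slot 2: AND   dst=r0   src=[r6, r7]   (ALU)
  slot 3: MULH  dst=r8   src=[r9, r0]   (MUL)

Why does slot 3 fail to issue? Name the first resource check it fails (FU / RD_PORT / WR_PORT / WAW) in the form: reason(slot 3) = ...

[0] ALU needs rd=2 wr=1: ok; after: ALU=1 MUL=1 MEM=2 BR=1, R=3, W=3
[1] MUL needs rd=2 wr=1: ok; after: ALU=1 MUL=0 MEM=2 BR=1, R=1, W=2
[2] ALU needs rd=2 wr=1: RD_PORT; after: ALU=1 MUL=0 MEM=2 BR=1, R=1, W=2
[3] MUL needs rd=2 wr=1: FU; after: ALU=1 MUL=0 MEM=2 BR=1, R=1, W=2

reason(slot 3) = FU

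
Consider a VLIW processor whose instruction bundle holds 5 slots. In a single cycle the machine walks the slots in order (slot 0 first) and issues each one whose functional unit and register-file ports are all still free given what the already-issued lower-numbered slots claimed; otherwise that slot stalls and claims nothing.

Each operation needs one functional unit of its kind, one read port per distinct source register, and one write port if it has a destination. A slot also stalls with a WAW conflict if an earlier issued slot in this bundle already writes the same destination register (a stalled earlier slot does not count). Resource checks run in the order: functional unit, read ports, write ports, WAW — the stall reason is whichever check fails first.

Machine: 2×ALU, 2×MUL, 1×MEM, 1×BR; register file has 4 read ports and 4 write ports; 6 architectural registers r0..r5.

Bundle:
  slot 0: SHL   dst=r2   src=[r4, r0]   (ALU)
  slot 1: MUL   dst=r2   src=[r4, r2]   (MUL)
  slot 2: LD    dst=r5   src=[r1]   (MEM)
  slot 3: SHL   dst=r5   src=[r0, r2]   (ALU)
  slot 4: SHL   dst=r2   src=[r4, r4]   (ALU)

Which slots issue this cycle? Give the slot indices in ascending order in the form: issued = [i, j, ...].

[0] ALU needs rd=2 wr=1: ok; after: ALU=1 MUL=2 MEM=1 BR=1, R=2, W=3
[1] MUL needs rd=2 wr=1: WAW; after: ALU=1 MUL=2 MEM=1 BR=1, R=2, W=3
[2] MEM needs rd=1 wr=1: ok; after: ALU=1 MUL=2 MEM=0 BR=1, R=1, W=2
[3] ALU needs rd=2 wr=1: RD_PORT; after: ALU=1 MUL=2 MEM=0 BR=1, R=1, W=2
[4] ALU needs rd=1 wr=1: WAW; after: ALU=1 MUL=2 MEM=0 BR=1, R=1, W=2

issued = [0, 2]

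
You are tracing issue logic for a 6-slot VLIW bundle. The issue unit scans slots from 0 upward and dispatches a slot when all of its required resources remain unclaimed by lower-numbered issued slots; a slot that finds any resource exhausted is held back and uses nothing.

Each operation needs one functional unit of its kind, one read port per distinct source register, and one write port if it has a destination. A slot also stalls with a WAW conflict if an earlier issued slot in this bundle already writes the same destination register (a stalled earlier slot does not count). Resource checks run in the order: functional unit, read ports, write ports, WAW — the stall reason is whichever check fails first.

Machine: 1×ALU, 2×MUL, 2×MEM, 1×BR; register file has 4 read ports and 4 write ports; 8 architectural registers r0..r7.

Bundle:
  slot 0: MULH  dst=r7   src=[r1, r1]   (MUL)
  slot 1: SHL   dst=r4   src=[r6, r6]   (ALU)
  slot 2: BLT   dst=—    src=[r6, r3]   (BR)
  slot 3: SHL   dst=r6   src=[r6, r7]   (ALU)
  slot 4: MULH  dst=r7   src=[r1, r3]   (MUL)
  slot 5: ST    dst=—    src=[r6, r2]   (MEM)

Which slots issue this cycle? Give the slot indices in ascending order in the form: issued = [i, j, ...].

issued = [0, 1, 2]

  0. MUL→r7 ⇒ go  {1A/1Mu/2Ld/1B | 3r 3w}
  1. ALU→r4 ⇒ go  {0A/1Mu/2Ld/1B | 2r 2w}
  2. BR ⇒ go  {0A/1Mu/2Ld/0B | 0r 2w}
  3. ALU→r6 ⇒ no(FU)  {0A/1Mu/2Ld/0B | 0r 2w}
  4. MUL→r7 ⇒ no(RD_PORT)  {0A/1Mu/2Ld/0B | 0r 2w}
  5. MEM ⇒ no(RD_PORT)  {0A/1Mu/2Ld/0B | 0r 2w}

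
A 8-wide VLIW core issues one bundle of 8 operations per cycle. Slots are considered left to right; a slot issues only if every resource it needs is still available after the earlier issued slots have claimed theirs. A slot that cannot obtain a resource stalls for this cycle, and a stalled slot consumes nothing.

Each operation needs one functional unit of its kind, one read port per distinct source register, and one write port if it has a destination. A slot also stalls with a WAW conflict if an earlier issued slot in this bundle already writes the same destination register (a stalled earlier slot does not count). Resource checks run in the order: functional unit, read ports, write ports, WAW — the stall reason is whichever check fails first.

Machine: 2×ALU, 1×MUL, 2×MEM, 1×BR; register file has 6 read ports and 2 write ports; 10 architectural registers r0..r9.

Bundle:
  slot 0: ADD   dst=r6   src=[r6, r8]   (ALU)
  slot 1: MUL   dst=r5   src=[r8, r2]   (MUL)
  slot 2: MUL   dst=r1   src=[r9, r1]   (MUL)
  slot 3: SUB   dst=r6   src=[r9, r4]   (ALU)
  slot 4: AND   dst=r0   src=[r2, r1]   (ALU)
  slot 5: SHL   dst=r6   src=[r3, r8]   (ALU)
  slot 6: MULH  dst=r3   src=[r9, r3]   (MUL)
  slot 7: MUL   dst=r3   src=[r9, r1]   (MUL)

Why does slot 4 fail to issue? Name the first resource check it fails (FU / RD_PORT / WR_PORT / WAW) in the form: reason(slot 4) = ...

reason(slot 4) = WR_PORT

[0] ALU needs rd=2 wr=1: ok; after: ALU=1 MUL=1 MEM=2 BR=1, R=4, W=1
[1] MUL needs rd=2 wr=1: ok; after: ALU=1 MUL=0 MEM=2 BR=1, R=2, W=0
[2] MUL needs rd=2 wr=1: FU; after: ALU=1 MUL=0 MEM=2 BR=1, R=2, W=0
[3] ALU needs rd=2 wr=1: WR_PORT; after: ALU=1 MUL=0 MEM=2 BR=1, R=2, W=0
[4] ALU needs rd=2 wr=1: WR_PORT; after: ALU=1 MUL=0 MEM=2 BR=1, R=2, W=0
[5] ALU needs rd=2 wr=1: WR_PORT; after: ALU=1 MUL=0 MEM=2 BR=1, R=2, W=0
[6] MUL needs rd=2 wr=1: FU; after: ALU=1 MUL=0 MEM=2 BR=1, R=2, W=0
[7] MUL needs rd=2 wr=1: FU; after: ALU=1 MUL=0 MEM=2 BR=1, R=2, W=0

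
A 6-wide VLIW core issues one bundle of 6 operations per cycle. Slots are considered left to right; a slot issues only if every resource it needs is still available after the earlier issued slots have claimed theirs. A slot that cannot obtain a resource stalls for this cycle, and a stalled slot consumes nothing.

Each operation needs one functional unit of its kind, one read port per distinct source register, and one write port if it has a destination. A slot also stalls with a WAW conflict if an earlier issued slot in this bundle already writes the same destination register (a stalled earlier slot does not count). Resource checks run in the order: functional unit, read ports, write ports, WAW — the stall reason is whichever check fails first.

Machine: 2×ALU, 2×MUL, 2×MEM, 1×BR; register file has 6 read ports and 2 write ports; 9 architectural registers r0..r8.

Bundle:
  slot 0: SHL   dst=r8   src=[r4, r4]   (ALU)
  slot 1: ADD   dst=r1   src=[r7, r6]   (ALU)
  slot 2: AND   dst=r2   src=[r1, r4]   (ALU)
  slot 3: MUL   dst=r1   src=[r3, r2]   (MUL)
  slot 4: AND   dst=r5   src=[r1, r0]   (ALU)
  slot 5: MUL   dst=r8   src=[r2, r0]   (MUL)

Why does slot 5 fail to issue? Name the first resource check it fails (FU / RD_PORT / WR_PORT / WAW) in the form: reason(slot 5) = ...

[0] ALU needs rd=1 wr=1: ok; after: ALU=1 MUL=2 MEM=2 BR=1, R=5, W=1
[1] ALU needs rd=2 wr=1: ok; after: ALU=0 MUL=2 MEM=2 BR=1, R=3, W=0
[2] ALU needs rd=2 wr=1: FU; after: ALU=0 MUL=2 MEM=2 BR=1, R=3, W=0
[3] MUL needs rd=2 wr=1: WR_PORT; after: ALU=0 MUL=2 MEM=2 BR=1, R=3, W=0
[4] ALU needs rd=2 wr=1: FU; after: ALU=0 MUL=2 MEM=2 BR=1, R=3, W=0
[5] MUL needs rd=2 wr=1: WR_PORT; after: ALU=0 MUL=2 MEM=2 BR=1, R=3, W=0

reason(slot 5) = WR_PORT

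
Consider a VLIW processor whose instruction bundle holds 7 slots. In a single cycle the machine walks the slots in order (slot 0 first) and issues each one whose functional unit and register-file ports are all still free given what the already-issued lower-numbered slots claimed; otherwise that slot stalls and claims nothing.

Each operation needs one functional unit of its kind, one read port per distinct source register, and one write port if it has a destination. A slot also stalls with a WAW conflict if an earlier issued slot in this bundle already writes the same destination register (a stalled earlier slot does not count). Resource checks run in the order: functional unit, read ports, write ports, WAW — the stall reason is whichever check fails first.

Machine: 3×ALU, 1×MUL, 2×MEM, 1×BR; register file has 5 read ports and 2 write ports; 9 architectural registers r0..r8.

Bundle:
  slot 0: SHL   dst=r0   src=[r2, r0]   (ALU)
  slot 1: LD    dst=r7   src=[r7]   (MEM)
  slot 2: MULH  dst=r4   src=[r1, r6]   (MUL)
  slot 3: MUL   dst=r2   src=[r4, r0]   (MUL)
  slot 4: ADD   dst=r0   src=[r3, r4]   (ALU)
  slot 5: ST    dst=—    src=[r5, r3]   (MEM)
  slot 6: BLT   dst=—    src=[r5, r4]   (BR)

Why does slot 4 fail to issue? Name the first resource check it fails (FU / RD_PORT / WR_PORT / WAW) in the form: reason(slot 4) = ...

(0) want 1×ALU +2rd +1wr — yes → AL2|MU1|ME2|BR1|rd3|wr1
(1) want 1×MEM +1rd +1wr — yes → AL2|MU1|ME1|BR1|rd2|wr0
(2) want 1×MUL +2rd +1wr — WR_PORT → AL2|MU1|ME1|BR1|rd2|wr0
(3) want 1×MUL +2rd +1wr — WR_PORT → AL2|MU1|ME1|BR1|rd2|wr0
(4) want 1×ALU +2rd +1wr — WR_PORT → AL2|MU1|ME1|BR1|rd2|wr0
(5) want 1×MEM +2rd +0wr — yes → AL2|MU1|ME0|BR1|rd0|wr0
(6) want 1×BR +2rd +0wr — RD_PORT → AL2|MU1|ME0|BR1|rd0|wr0

reason(slot 4) = WR_PORT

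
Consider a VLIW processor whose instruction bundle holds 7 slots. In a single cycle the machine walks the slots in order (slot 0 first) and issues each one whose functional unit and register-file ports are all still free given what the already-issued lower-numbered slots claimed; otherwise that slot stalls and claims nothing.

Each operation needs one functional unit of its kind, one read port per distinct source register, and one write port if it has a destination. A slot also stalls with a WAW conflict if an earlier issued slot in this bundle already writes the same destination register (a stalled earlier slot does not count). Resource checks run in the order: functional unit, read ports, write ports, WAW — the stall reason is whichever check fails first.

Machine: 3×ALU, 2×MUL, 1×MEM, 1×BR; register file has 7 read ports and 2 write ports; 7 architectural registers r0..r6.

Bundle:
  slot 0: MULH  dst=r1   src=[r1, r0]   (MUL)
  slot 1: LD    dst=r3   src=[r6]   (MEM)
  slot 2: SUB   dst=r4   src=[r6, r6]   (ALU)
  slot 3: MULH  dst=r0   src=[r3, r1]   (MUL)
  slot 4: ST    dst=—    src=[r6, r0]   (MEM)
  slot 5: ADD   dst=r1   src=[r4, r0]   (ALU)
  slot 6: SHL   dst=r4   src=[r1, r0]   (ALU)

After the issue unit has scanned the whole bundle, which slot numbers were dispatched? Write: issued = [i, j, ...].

slot 0 (MUL): ISSUE — free A3,Mu1,Ld1,B1 rp5 wp1
slot 1 (MEM): ISSUE — free A3,Mu1,Ld0,B1 rp4 wp0
slot 2 (ALU): stall WR_PORT — free A3,Mu1,Ld0,B1 rp4 wp0
slot 3 (MUL): stall WR_PORT — free A3,Mu1,Ld0,B1 rp4 wp0
slot 4 (MEM): stall FU — free A3,Mu1,Ld0,B1 rp4 wp0
slot 5 (ALU): stall WR_PORT — free A3,Mu1,Ld0,B1 rp4 wp0
slot 6 (ALU): stall WR_PORT — free A3,Mu1,Ld0,B1 rp4 wp0

issued = [0, 1]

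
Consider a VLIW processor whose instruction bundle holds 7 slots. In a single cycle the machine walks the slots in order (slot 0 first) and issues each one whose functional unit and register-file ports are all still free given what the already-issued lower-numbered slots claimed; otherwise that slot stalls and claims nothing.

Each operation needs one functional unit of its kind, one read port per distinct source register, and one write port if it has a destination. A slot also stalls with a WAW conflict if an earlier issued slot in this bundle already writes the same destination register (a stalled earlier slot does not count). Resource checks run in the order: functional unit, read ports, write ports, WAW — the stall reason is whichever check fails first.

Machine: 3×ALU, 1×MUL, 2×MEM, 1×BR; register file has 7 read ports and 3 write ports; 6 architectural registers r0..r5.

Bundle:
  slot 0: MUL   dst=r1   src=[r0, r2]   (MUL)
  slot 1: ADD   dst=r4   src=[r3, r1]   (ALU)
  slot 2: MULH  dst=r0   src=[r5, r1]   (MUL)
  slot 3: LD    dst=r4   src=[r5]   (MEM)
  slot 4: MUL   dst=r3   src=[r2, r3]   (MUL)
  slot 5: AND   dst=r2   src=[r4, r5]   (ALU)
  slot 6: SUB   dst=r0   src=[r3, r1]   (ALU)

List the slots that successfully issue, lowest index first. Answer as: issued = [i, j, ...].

issued = [0, 1, 5]

[0] MUL needs rd=2 wr=1: ok; after: ALU=3 MUL=0 MEM=2 BR=1, R=5, W=2
[1] ALU needs rd=2 wr=1: ok; after: ALU=2 MUL=0 MEM=2 BR=1, R=3, W=1
[2] MUL needs rd=2 wr=1: FU; after: ALU=2 MUL=0 MEM=2 BR=1, R=3, W=1
[3] MEM needs rd=1 wr=1: WAW; after: ALU=2 MUL=0 MEM=2 BR=1, R=3, W=1
[4] MUL needs rd=2 wr=1: FU; after: ALU=2 MUL=0 MEM=2 BR=1, R=3, W=1
[5] ALU needs rd=2 wr=1: ok; after: ALU=1 MUL=0 MEM=2 BR=1, R=1, W=0
[6] ALU needs rd=2 wr=1: RD_PORT; after: ALU=1 MUL=0 MEM=2 BR=1, R=1, W=0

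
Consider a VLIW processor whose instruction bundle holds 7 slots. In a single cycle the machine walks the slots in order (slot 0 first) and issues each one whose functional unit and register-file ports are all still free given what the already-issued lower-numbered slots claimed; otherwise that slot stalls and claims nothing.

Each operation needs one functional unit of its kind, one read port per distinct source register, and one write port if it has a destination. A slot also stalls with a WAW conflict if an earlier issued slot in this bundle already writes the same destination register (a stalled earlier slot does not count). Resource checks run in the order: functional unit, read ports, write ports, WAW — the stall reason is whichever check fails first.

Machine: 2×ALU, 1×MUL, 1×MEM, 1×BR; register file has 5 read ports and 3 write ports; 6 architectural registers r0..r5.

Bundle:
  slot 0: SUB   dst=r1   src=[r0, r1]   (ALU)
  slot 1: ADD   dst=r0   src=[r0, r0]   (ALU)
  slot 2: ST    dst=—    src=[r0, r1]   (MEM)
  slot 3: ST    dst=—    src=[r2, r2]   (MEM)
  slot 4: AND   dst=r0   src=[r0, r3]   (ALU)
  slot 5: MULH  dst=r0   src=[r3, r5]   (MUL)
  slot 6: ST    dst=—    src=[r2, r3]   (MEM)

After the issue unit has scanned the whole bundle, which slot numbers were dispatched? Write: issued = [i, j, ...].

issued = [0, 1, 2]

[0] ALU needs rd=2 wr=1: ok; after: ALU=1 MUL=1 MEM=1 BR=1, R=3, W=2
[1] ALU needs rd=1 wr=1: ok; after: ALU=0 MUL=1 MEM=1 BR=1, R=2, W=1
[2] MEM needs rd=2 wr=0: ok; after: ALU=0 MUL=1 MEM=0 BR=1, R=0, W=1
[3] MEM needs rd=1 wr=0: FU; after: ALU=0 MUL=1 MEM=0 BR=1, R=0, W=1
[4] ALU needs rd=2 wr=1: FU; after: ALU=0 MUL=1 MEM=0 BR=1, R=0, W=1
[5] MUL needs rd=2 wr=1: RD_PORT; after: ALU=0 MUL=1 MEM=0 BR=1, R=0, W=1
[6] MEM needs rd=2 wr=0: FU; after: ALU=0 MUL=1 MEM=0 BR=1, R=0, W=1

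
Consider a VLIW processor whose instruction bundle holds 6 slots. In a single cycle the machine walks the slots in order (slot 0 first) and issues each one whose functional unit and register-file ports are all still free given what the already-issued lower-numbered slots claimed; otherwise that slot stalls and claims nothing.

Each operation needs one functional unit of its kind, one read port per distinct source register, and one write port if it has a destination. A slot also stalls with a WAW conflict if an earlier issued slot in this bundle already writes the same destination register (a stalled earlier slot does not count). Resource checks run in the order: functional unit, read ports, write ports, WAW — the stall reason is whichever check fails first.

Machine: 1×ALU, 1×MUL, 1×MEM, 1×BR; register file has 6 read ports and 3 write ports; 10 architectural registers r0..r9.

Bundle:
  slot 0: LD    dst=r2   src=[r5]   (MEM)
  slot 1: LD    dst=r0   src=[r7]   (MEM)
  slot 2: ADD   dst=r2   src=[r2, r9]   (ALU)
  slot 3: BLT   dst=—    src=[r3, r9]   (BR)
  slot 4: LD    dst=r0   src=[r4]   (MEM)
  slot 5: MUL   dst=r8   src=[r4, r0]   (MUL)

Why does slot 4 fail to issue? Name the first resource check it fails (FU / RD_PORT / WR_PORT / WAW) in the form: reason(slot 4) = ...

reason(slot 4) = FU

  0. MEM→r2 ⇒ go  {1A/1Mu/0Ld/1B | 5r 2w}
  1. MEM→r0 ⇒ no(FU)  {1A/1Mu/0Ld/1B | 5r 2w}
  2. ALU→r2 ⇒ no(WAW)  {1A/1Mu/0Ld/1B | 5r 2w}
  3. BR ⇒ go  {1A/1Mu/0Ld/0B | 3r 2w}
  4. MEM→r0 ⇒ no(FU)  {1A/1Mu/0Ld/0B | 3r 2w}
  5. MUL→r8 ⇒ go  {1A/0Mu/0Ld/0B | 1r 1w}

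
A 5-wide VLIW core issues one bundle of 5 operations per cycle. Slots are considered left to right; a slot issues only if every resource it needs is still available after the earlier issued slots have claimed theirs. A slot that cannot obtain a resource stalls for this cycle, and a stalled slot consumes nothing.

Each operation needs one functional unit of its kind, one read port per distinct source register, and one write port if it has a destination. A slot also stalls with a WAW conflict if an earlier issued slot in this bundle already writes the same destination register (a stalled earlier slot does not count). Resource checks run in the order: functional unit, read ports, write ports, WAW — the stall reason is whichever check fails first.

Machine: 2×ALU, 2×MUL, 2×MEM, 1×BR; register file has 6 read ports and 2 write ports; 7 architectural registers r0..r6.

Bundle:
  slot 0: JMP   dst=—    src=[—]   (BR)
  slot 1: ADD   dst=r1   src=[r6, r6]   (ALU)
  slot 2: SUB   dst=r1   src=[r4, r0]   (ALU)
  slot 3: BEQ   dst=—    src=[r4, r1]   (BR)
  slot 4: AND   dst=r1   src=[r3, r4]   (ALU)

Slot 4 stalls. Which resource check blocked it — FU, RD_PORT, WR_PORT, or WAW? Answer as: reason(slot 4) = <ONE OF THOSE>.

reason(slot 4) = WAW

#0 BR src=- dispatched  <A:2 Mu:2 Ld:2 B:0 rd:6 wr:2>
#1 ALU src=r6,r6 dispatched  <A:1 Mu:2 Ld:2 B:0 rd:5 wr:1>
#2 ALU src=r4,r0 held:WAW  <A:1 Mu:2 Ld:2 B:0 rd:5 wr:1>
#3 BR src=r4,r1 held:FU  <A:1 Mu:2 Ld:2 B:0 rd:5 wr:1>
#4 ALU src=r3,r4 held:WAW  <A:1 Mu:2 Ld:2 B:0 rd:5 wr:1>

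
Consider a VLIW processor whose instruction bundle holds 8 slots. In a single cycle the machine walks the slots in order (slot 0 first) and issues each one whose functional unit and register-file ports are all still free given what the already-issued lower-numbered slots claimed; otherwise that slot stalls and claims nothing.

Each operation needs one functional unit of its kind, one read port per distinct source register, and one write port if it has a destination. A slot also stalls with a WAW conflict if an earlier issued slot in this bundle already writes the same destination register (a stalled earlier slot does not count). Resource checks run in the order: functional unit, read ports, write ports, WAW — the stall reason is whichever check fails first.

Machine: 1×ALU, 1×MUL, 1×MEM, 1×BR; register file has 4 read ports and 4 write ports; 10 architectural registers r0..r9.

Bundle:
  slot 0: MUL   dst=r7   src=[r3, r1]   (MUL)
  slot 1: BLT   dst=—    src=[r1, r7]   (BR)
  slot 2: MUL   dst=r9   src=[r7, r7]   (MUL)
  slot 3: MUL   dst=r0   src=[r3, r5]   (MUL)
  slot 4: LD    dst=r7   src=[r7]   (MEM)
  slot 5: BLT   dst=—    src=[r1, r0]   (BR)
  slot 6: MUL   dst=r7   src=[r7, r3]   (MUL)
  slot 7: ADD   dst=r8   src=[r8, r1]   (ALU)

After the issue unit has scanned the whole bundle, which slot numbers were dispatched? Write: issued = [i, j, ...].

issued = [0, 1]

#0 MUL src=r3,r1 dispatched  <A:1 Mu:0 Ld:1 B:1 rd:2 wr:3>
#1 BR src=r1,r7 dispatched  <A:1 Mu:0 Ld:1 B:0 rd:0 wr:3>
#2 MUL src=r7,r7 held:FU  <A:1 Mu:0 Ld:1 B:0 rd:0 wr:3>
#3 MUL src=r3,r5 held:FU  <A:1 Mu:0 Ld:1 B:0 rd:0 wr:3>
#4 MEM src=r7 held:RD_PORT  <A:1 Mu:0 Ld:1 B:0 rd:0 wr:3>
#5 BR src=r1,r0 held:FU  <A:1 Mu:0 Ld:1 B:0 rd:0 wr:3>
#6 MUL src=r7,r3 held:FU  <A:1 Mu:0 Ld:1 B:0 rd:0 wr:3>
#7 ALU src=r8,r1 held:RD_PORT  <A:1 Mu:0 Ld:1 B:0 rd:0 wr:3>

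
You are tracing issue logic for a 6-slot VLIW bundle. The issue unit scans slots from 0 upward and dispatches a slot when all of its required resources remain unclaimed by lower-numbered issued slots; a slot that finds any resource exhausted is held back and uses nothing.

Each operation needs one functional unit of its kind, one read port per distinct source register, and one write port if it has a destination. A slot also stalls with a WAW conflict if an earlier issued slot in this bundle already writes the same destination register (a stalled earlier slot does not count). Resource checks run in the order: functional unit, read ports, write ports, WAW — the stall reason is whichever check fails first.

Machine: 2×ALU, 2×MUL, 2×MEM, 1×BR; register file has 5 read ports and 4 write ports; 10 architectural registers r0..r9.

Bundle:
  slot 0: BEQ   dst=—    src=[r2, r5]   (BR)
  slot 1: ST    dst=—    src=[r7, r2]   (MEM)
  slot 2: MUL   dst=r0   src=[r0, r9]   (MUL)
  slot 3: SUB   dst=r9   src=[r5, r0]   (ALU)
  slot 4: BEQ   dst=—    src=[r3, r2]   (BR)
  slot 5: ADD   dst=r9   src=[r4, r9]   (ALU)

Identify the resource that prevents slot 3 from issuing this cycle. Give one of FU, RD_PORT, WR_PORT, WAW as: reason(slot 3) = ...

[0] BR needs rd=2 wr=0: ok; after: ALU=2 MUL=2 MEM=2 BR=0, R=3, W=4
[1] MEM needs rd=2 wr=0: ok; after: ALU=2 MUL=2 MEM=1 BR=0, R=1, W=4
[2] MUL needs rd=2 wr=1: RD_PORT; after: ALU=2 MUL=2 MEM=1 BR=0, R=1, W=4
[3] ALU needs rd=2 wr=1: RD_PORT; after: ALU=2 MUL=2 MEM=1 BR=0, R=1, W=4
[4] BR needs rd=2 wr=0: FU; after: ALU=2 MUL=2 MEM=1 BR=0, R=1, W=4
[5] ALU needs rd=2 wr=1: RD_PORT; after: ALU=2 MUL=2 MEM=1 BR=0, R=1, W=4

reason(slot 3) = RD_PORT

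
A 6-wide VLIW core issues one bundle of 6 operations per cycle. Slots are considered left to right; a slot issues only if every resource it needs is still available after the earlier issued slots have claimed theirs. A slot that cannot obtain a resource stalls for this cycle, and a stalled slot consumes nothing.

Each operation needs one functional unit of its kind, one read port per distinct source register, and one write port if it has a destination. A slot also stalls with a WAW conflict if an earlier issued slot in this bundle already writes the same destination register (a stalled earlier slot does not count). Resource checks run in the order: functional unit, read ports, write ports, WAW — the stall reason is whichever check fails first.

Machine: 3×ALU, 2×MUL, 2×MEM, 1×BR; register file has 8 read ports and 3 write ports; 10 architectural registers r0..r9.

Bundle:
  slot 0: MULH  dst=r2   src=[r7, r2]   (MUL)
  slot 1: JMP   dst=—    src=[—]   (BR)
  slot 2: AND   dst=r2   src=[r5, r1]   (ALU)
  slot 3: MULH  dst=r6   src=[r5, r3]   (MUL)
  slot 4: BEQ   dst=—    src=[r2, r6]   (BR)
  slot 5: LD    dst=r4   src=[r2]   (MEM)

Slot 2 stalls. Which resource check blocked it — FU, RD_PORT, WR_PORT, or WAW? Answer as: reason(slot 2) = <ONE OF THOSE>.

  0. MUL→r2 ⇒ go  {3A/1Mu/2Ld/1B | 6r 2w}
  1. BR ⇒ go  {3A/1Mu/2Ld/0B | 6r 2w}
  2. ALU→r2 ⇒ no(WAW)  {3A/1Mu/2Ld/0B | 6r 2w}
  3. MUL→r6 ⇒ go  {3A/0Mu/2Ld/0B | 4r 1w}
  4. BR ⇒ no(FU)  {3A/0Mu/2Ld/0B | 4r 1w}
  5. MEM→r4 ⇒ go  {3A/0Mu/1Ld/0B | 3r 0w}

reason(slot 2) = WAW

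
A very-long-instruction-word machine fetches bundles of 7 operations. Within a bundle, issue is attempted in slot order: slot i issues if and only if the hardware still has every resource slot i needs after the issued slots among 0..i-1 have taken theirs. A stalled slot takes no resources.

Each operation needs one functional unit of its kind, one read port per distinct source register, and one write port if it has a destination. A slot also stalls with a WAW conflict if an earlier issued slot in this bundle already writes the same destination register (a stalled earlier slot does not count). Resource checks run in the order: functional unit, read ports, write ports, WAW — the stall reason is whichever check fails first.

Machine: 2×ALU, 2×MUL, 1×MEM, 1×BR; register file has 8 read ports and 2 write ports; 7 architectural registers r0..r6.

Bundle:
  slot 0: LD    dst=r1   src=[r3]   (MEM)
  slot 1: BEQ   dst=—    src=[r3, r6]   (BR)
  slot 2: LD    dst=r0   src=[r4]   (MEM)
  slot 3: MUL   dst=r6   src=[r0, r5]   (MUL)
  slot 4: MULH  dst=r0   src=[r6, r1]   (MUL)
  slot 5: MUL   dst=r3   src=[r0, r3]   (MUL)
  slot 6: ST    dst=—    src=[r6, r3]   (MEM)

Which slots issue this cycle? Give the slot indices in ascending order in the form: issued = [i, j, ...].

[0] MEM needs rd=1 wr=1: ok; after: ALU=2 MUL=2 MEM=0 BR=1, R=7, W=1
[1] BR needs rd=2 wr=0: ok; after: ALU=2 MUL=2 MEM=0 BR=0, R=5, W=1
[2] MEM needs rd=1 wr=1: FU; after: ALU=2 MUL=2 MEM=0 BR=0, R=5, W=1
[3] MUL needs rd=2 wr=1: ok; after: ALU=2 MUL=1 MEM=0 BR=0, R=3, W=0
[4] MUL needs rd=2 wr=1: WR_PORT; after: ALU=2 MUL=1 MEM=0 BR=0, R=3, W=0
[5] MUL needs rd=2 wr=1: WR_PORT; after: ALU=2 MUL=1 MEM=0 BR=0, R=3, W=0
[6] MEM needs rd=2 wr=0: FU; after: ALU=2 MUL=1 MEM=0 BR=0, R=3, W=0

issued = [0, 1, 3]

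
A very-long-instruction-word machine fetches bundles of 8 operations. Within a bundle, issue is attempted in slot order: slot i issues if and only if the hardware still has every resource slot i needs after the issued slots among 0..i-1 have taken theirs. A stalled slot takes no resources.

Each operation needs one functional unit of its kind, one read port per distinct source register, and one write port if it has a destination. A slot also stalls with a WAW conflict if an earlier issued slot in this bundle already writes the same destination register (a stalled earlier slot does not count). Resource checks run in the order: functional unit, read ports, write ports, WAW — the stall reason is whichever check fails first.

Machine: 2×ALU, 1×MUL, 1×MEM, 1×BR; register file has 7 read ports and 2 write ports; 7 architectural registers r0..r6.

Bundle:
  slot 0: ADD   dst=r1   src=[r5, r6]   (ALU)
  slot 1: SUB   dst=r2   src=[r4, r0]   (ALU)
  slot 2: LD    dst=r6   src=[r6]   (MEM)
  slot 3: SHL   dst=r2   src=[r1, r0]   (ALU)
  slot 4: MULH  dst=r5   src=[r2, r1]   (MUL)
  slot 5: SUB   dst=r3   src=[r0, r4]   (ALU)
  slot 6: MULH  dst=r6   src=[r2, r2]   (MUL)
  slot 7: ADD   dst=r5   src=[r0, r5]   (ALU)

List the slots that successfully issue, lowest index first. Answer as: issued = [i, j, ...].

issued = [0, 1]

#0 ALU src=r5,r6 dispatched  <A:1 Mu:1 Ld:1 B:1 rd:5 wr:1>
#1 ALU src=r4,r0 dispatched  <A:0 Mu:1 Ld:1 B:1 rd:3 wr:0>
#2 MEM src=r6 held:WR_PORT  <A:0 Mu:1 Ld:1 B:1 rd:3 wr:0>
#3 ALU src=r1,r0 held:FU  <A:0 Mu:1 Ld:1 B:1 rd:3 wr:0>
#4 MUL src=r2,r1 held:WR_PORT  <A:0 Mu:1 Ld:1 B:1 rd:3 wr:0>
#5 ALU src=r0,r4 held:FU  <A:0 Mu:1 Ld:1 B:1 rd:3 wr:0>
#6 MUL src=r2,r2 held:WR_PORT  <A:0 Mu:1 Ld:1 B:1 rd:3 wr:0>
#7 ALU src=r0,r5 held:FU  <A:0 Mu:1 Ld:1 B:1 rd:3 wr:0>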